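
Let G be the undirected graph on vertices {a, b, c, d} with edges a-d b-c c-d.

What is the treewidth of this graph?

A width-1 tree decomposition is:
Bags: B1 = {b, c}  B2 = {c, d}  B3 = {a, d}
Tree: B1–B2, B2–B3
Every bag has size at most 2, so the width is 2 − 1 = 1 and tw(G) ≤ 1. Any graph with an edge has treewidth ≥ 1, and G has the edge b–c. Therefore the treewidth is 1.

1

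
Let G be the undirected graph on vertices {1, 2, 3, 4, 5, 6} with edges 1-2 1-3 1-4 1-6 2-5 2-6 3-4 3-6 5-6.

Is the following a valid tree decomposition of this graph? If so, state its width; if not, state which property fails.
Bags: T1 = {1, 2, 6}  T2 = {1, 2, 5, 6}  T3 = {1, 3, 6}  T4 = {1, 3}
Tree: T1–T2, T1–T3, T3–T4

No — vertex 4 appears in no bag.

A tree decomposition must satisfy three properties: every vertex lies in some bag; for every edge, both endpoints lie together in some bag; and for every vertex, the bags containing it form a connected subtree. Here vertex 4 appears in no bag, so the decomposition is invalid.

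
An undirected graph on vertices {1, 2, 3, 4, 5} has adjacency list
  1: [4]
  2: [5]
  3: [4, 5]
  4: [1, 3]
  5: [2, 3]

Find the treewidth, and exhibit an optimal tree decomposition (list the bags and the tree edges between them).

Treewidth 1.
One optimal decomposition is:
Bags: B1 = {2, 5}  B2 = {3, 5}  B3 = {3, 4}  B4 = {1, 4}
Tree: B1–B2, B2–B3, B3–B4

Every bag has size at most 2, so the width is 2 − 1 = 1 and tw(G) ≤ 1. Since G has at least one edge (e.g. 2–5), it is not an edgeless graph, so tw(G) ≥ 1. Hence tw(G) = 1 exactly.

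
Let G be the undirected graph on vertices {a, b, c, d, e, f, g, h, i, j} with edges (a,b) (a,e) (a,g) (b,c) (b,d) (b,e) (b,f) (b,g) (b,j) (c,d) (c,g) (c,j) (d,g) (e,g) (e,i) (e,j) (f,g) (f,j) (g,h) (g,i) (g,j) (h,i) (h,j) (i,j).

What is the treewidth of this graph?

3

A width-3 tree decomposition is:
Bags: B1 = {a, b, e, g}  B2 = {b, e, g, j}  B3 = {b, c, g, j}  B4 = {e, g, i, j}  B5 = {b, c, d, g}  B6 = {g, h, i, j}  B7 = {b, f, g, j}
Tree: B1–B2, B2–B3, B2–B4, B3–B5, B4–B6, B2–B7
Every bag has size at most 4, so the width is 4 − 1 = 3 and tw(G) ≤ 3. On the other hand G contains the 4-clique {g, h, i, j}. A clique must lie in a single bag of any decomposition, so no decomposition can have width below 3. The upper and lower bounds meet at 3, so that is the treewidth.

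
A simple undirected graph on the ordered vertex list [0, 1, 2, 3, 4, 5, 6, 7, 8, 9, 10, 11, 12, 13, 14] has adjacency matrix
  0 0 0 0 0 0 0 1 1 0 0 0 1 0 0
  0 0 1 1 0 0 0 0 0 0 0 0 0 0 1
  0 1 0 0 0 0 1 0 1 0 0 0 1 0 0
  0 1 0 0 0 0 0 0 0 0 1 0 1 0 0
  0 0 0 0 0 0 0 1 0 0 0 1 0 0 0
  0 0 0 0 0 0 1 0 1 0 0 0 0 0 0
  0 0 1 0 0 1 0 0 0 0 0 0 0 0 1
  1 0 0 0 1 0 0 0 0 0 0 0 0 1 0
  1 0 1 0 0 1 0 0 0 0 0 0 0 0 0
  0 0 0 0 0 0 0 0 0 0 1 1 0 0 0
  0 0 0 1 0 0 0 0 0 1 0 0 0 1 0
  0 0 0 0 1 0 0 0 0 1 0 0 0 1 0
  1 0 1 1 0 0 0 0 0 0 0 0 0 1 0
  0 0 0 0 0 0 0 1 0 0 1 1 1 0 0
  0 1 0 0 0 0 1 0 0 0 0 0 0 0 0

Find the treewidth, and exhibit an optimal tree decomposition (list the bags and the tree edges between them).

Treewidth 3.
One optimal decomposition is:
Bags: B1 = {1, 5, 6, 14}  B2 = {1, 2, 5, 6}  B3 = {1, 2, 5, 8}  B4 = {1, 2, 3, 8}  B5 = {2, 3, 8, 12}  B6 = {0, 3, 8, 12}  B7 = {0, 3, 10, 12}  B8 = {0, 10, 12, 13}  B9 = {0, 7, 10, 13}  B10 = {7, 9, 10, 13}  B11 = {7, 9, 11, 13}  B12 = {4, 7, 9, 11}
Tree: B1–B2, B2–B3, B3–B4, B4–B5, B5–B6, B6–B7, B7–B8, B8–B9, B9–B10, B10–B11, B11–B12

Each bag holds 4 vertices, so the decomposition has width 3, which upper-bounds the treewidth. For the lower bound: the 4 vertex sets {5,6,14}, {1}, {2}, {0,3,8,12} are disjoint, each induces a connected subgraph, and every pair is joined by at least one edge of G. Contracting each set to a single vertex therefore yields K_{4} as a minor, and since treewidth is minor-monotone, tw(G) ≥ tw(K_{4}) = 3. Therefore the treewidth is 3.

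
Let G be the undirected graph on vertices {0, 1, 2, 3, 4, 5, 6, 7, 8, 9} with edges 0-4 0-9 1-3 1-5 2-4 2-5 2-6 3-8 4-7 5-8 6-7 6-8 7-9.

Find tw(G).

A width-2 tree decomposition is:
Bags: B1 = {0, 4, 9}  B2 = {4, 7, 9}  B3 = {2, 4, 7}  B4 = {2, 6, 7}  B5 = {2, 5, 6}  B6 = {5, 6, 8}  B7 = {1, 5, 8}  B8 = {1, 3, 8}
Tree: B1–B2, B2–B3, B3–B4, B4–B5, B5–B6, B6–B7, B7–B8
The largest bag has 3 vertices, giving width 2; this decomposition certifies tw(G) ≤ 2. The edges 0–9–7–4–0 form a cycle, so G is not a tree and its treewidth is at least 2. The upper and lower bounds meet at 2, so that is the treewidth.

2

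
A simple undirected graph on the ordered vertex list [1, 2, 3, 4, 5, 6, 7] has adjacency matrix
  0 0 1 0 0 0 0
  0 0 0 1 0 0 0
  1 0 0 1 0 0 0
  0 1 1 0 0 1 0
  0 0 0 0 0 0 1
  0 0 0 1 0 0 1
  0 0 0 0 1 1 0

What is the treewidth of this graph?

1

A width-1 tree decomposition is:
Bags: B1 = {3, 4}  B2 = {1, 3}  B3 = {4, 6}  B4 = {6, 7}  B5 = {2, 4}  B6 = {5, 7}
Tree: B1–B2, B1–B3, B3–B4, B3–B5, B4–B6
The largest bag has 2 vertices, giving width 1; this decomposition certifies tw(G) ≤ 1. G has an edge, so its treewidth is at least 1. The upper and lower bounds meet at 1, so that is the treewidth.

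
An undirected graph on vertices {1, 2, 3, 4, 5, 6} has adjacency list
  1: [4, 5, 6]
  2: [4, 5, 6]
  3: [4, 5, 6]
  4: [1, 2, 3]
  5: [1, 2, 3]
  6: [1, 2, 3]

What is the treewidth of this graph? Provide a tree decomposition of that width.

Treewidth 3.
One such decomposition:
Bags: B1 = {1, 4, 5, 6}  B2 = {2, 4, 5, 6}  B3 = {3, 4, 5, 6}
Tree: B1–B2, B2–B3

The largest bag has 4 vertices, giving width 3; this decomposition certifies tw(G) ≤ 3. For the lower bound: the 4 vertex sets {1,5}, {2,6}, {4}, {3} are disjoint, each induces a connected subgraph, and every pair is joined by at least one edge of G. Contracting each set to a single vertex therefore yields K_{4} as a minor, and since treewidth is minor-monotone, tw(G) ≥ tw(K_{4}) = 3. The upper and lower bounds meet at 3, so that is the treewidth.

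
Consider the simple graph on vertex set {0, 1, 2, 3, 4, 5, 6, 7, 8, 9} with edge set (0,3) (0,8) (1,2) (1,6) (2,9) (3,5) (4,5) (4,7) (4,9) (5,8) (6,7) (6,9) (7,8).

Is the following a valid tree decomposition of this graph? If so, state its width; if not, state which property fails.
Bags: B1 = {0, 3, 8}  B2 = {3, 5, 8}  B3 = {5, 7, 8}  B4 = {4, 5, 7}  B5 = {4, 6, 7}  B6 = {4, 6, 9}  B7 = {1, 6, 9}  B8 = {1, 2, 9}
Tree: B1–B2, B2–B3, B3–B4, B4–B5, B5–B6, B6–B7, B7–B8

Yes; width 2.

Checking the three conditions: (i) the bags cover all of {0, 1, 2, 3, 4, 5, 6, 7, 8, 9}; (ii) for each edge, some bag contains both endpoints; (iii) the bags containing any fixed vertex form a subtree. All hold, so the decomposition is valid with width 3 − 1 = 2.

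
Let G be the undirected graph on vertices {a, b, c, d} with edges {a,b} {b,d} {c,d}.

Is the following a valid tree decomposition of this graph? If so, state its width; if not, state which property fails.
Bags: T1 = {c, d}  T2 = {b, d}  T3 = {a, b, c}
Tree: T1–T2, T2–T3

No — bags containing vertex c are not connected in the tree.

A tree decomposition must satisfy three properties: every vertex lies in some bag; for every edge, both endpoints lie together in some bag; and for every vertex, the bags containing it form a connected subtree. Here bags containing vertex c are not connected in the tree, so the decomposition is invalid.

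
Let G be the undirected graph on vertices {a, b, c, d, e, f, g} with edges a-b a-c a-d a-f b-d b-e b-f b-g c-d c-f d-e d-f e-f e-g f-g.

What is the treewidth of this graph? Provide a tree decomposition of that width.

Every bag has size at most 4, so the width is 4 − 1 = 3 and tw(G) ≤ 3. For the lower bound, the 4 vertices {b, d, e, f} are pairwise adjacent, and any tree decomposition puts a clique entirely inside one bag — forcing width ≥ 3. The upper and lower bounds meet at 3, so that is the treewidth.

Treewidth 3.
Bags: B1 = {a, b, d, f}  B2 = {a, c, d, f}  B3 = {b, d, e, f}  B4 = {b, e, f, g}
Tree: B1–B2, B1–B3, B3–B4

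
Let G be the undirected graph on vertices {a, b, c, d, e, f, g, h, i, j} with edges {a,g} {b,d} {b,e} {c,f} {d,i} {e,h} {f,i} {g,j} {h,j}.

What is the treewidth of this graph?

A width-1 tree decomposition is:
Bags: B1 = {a, g}  B2 = {g, j}  B3 = {h, j}  B4 = {e, h}  B5 = {b, e}  B6 = {b, d}  B7 = {d, i}  B8 = {f, i}  B9 = {c, f}
Tree: B1–B2, B2–B3, B3–B4, B4–B5, B5–B6, B6–B7, B7–B8, B8–B9
The largest bag has 2 vertices, giving width 1; this decomposition certifies tw(G) ≤ 1. Any graph with an edge has treewidth ≥ 1, and G has the edge a–g. Hence tw(G) = 1 exactly.

1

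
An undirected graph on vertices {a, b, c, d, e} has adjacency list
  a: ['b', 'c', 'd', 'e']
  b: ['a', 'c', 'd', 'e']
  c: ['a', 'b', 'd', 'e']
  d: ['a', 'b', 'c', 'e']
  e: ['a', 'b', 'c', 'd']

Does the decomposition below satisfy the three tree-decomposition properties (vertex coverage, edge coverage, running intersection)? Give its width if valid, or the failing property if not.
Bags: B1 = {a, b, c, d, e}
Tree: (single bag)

Checking the three conditions: (i) the bags cover all of {a, b, c, d, e}; (ii) for each edge, some bag contains both endpoints; (iii) the bags containing any fixed vertex form a subtree. All hold, so the decomposition is valid with width 5 − 1 = 4.

Yes; width 4.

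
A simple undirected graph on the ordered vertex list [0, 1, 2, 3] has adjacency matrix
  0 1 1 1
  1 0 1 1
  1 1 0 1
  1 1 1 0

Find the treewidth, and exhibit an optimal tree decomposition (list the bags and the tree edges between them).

With just one bag of size 4, the width is 4 − 1 = 3, so tw(G) ≤ 3. For the lower bound, the 4 vertices {0, 1, 2, 3} are pairwise adjacent, and any tree decomposition puts a clique entirely inside one bag — forcing width ≥ 3. Combining the bounds, tw(G) = 3.

Treewidth 3.
One optimal decomposition is:
Bags: B1 = {0, 1, 2, 3}
Tree: (single bag)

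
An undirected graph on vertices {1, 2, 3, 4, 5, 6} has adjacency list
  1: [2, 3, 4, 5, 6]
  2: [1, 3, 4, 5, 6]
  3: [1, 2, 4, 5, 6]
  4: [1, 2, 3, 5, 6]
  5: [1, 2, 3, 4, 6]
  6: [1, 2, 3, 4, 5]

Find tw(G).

5

A width-5 tree decomposition is:
Bags: B1 = {1, 2, 3, 4, 5, 6}
Tree: (single bag)
A single bag containing all 6 vertices is trivially a valid decomposition of width 5. On the other hand G contains the 6-clique {1, 2, 3, 4, 5, 6}. A clique must lie in a single bag of any decomposition, so no decomposition can have width below 5. Therefore the treewidth is 5.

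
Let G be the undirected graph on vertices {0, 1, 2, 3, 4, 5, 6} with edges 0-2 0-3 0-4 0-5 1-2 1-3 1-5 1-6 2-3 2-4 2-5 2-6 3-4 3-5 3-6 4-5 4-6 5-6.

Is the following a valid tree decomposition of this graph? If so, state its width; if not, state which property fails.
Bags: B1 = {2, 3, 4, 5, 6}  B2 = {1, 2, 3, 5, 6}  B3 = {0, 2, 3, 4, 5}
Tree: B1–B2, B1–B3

Yes; width 4.

Checking the three conditions: (i) the bags cover all of {0, 1, 2, 3, 4, 5, 6}; (ii) for each edge, some bag contains both endpoints; (iii) the bags containing any fixed vertex form a subtree. All hold, so the decomposition is valid with width 5 − 1 = 4.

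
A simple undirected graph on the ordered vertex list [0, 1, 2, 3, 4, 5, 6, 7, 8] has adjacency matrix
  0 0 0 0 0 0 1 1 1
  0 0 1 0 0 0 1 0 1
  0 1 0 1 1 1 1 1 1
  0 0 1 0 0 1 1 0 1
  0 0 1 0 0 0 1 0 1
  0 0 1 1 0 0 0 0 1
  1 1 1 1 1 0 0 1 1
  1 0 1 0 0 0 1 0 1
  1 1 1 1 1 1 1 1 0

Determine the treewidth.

A width-3 tree decomposition is:
Bags: B1 = {0, 6, 7, 8}  B2 = {2, 6, 7, 8}  B3 = {2, 3, 6, 8}  B4 = {2, 3, 5, 8}  B5 = {2, 4, 6, 8}  B6 = {1, 2, 6, 8}
Tree: B1–B2, B2–B3, B3–B4, B3–B5, B2–B6
The largest bag has 4 vertices, giving width 3; this decomposition certifies tw(G) ≤ 3. For the lower bound, the 4 vertices {0, 6, 7, 8} are pairwise adjacent, and any tree decomposition puts a clique entirely inside one bag — forcing width ≥ 3. The upper and lower bounds meet at 3, so that is the treewidth.

3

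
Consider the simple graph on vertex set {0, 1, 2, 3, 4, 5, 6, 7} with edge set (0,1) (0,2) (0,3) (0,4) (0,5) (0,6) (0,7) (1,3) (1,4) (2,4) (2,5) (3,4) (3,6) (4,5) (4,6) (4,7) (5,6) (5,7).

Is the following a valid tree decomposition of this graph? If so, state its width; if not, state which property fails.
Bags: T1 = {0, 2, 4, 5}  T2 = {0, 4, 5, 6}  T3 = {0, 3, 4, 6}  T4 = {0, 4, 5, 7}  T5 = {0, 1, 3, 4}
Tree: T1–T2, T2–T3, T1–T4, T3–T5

Yes; width 3.

Checking the three conditions: (i) the bags cover all of {0, 1, 2, 3, 4, 5, 6, 7}; (ii) for each edge, some bag contains both endpoints; (iii) the bags containing any fixed vertex form a subtree. All hold, so the decomposition is valid with width 4 − 1 = 3.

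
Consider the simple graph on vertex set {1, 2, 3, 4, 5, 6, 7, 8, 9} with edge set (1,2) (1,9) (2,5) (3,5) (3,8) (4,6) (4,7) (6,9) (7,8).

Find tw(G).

2

A width-2 tree decomposition is:
Bags: B1 = {4, 6, 7}  B2 = {6, 7, 9}  B3 = {1, 7, 9}  B4 = {1, 2, 7}  B5 = {2, 5, 7}  B6 = {3, 5, 7}  B7 = {3, 7, 8}
Tree: B1–B2, B2–B3, B3–B4, B4–B5, B5–B6, B6–B7
The largest bag has 3 vertices, giving width 2; this decomposition certifies tw(G) ≤ 2. For the lower bound, G contains the cycle 7–4–6–9–1–2–5–3–8–7, so G is not a forest; only forests have treewidth ≤ 1, hence tw(G) ≥ 2. Therefore the treewidth is 2.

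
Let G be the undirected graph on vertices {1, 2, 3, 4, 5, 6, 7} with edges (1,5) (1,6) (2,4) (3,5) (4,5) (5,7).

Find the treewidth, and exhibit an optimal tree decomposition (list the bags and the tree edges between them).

Treewidth 1.
Bags: B1 = {1, 5}  B2 = {3, 5}  B3 = {5, 7}  B4 = {4, 5}  B5 = {2, 4}  B6 = {1, 6}
Tree: B1–B2, B2–B3, B2–B4, B4–B5, B1–B6

Every bag has size at most 2, so the width is 2 − 1 = 1 and tw(G) ≤ 1. G has an edge, so its treewidth is at least 1. Therefore the treewidth is 1.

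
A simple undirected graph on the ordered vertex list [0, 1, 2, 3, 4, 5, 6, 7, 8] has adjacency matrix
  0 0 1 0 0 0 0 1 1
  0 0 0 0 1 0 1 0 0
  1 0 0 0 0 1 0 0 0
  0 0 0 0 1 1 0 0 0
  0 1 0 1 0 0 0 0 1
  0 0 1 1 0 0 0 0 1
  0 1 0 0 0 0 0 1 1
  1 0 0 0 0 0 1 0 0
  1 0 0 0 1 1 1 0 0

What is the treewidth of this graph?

3

A width-3 tree decomposition is:
Bags: B1 = {0, 2, 5, 7}  B2 = {0, 5, 7, 8}  B3 = {5, 6, 7, 8}  B4 = {3, 5, 6, 8}  B5 = {3, 4, 6, 8}  B6 = {1, 3, 4, 6}
Tree: B1–B2, B2–B3, B3–B4, B4–B5, B5–B6
Every bag has size at most 4, so the width is 4 − 1 = 3 and tw(G) ≤ 3. For the lower bound: the 4 vertex sets {0,2,7}, {5}, {8}, {1,3,4,6} are disjoint, each induces a connected subgraph, and every pair is joined by at least one edge of G. Contracting each set to a single vertex therefore yields K_{4} as a minor, and since treewidth is minor-monotone, tw(G) ≥ tw(K_{4}) = 3. The upper and lower bounds meet at 3, so that is the treewidth.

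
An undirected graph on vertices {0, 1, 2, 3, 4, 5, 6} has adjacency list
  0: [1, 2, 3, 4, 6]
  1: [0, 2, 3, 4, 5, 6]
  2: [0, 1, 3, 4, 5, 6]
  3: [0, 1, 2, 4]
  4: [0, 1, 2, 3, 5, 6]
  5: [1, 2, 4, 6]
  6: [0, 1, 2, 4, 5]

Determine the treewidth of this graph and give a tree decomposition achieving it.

Every bag has size at most 5, so the width is 5 − 1 = 4 and tw(G) ≤ 4. Conversely, {0, 1, 2, 3, 4} is a clique of size 5, and the vertices of any clique must share a bag in every tree decomposition; so some bag has ≥ 5 vertices and tw(G) ≥ 4. Hence tw(G) = 4 exactly.

Treewidth 4.
One optimal decomposition is:
Bags: B1 = {0, 1, 2, 4, 6}  B2 = {1, 2, 4, 5, 6}  B3 = {0, 1, 2, 3, 4}
Tree: B1–B2, B1–B3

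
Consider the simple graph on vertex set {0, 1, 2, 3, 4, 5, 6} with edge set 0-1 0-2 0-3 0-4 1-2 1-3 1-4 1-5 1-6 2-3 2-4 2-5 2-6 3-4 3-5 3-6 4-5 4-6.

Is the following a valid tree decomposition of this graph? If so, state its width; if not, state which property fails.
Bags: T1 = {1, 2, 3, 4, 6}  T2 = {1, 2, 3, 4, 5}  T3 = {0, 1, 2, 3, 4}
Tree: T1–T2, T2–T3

Checking the three conditions: (i) the bags cover all of {0, 1, 2, 3, 4, 5, 6}; (ii) for each edge, some bag contains both endpoints; (iii) the bags containing any fixed vertex form a subtree. All hold, so the decomposition is valid with width 5 − 1 = 4.

Yes; width 4.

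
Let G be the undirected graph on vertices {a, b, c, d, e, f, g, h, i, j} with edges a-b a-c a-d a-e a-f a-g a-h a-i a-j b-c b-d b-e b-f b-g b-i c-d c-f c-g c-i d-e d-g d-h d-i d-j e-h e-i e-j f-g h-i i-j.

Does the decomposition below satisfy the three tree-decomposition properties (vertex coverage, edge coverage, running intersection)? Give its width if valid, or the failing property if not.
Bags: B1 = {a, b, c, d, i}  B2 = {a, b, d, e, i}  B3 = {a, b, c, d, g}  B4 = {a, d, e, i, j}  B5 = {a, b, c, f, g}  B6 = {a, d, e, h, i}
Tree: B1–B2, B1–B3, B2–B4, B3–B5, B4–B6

Yes; width 4.

Vertex coverage: the bags together contain {a, b, c, d, e, f, g, h, i, j}, the full vertex set. Edge coverage: each edge of G has both endpoints in at least one bag. Running intersection: for every vertex, the bags containing it form a connected subtree. All three properties hold, so this is a valid tree decomposition of width max|bag| − 1 = 4, and hence tw(G) ≤ 4.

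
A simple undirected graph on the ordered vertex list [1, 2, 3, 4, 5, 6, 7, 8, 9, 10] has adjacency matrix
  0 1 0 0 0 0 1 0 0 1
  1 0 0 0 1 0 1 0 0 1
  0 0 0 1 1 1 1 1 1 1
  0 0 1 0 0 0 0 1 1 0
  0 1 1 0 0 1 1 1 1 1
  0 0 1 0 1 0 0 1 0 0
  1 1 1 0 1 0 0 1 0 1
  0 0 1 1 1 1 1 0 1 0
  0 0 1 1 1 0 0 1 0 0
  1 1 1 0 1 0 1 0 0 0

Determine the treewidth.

3

A width-3 tree decomposition is:
Bags: B1 = {3, 5, 7, 8}  B2 = {3, 5, 8, 9}  B3 = {3, 5, 7, 10}  B4 = {2, 5, 7, 10}  B5 = {3, 4, 8, 9}  B6 = {3, 5, 6, 8}  B7 = {1, 2, 7, 10}
Tree: B1–B2, B1–B3, B3–B4, B2–B5, B1–B6, B4–B7
The largest bag has 4 vertices, giving width 3; this decomposition certifies tw(G) ≤ 3. Conversely, {1, 2, 7, 10} is a clique of size 4, and the vertices of any clique must share a bag in every tree decomposition; so some bag has ≥ 4 vertices and tw(G) ≥ 3. Hence tw(G) = 3 exactly.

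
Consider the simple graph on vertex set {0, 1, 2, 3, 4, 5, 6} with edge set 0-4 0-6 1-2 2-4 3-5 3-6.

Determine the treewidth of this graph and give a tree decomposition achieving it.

The largest bag has 2 vertices, giving width 1; this decomposition certifies tw(G) ≤ 1. Any graph with an edge has treewidth ≥ 1, and G has the edge 5–3. Therefore the treewidth is 1.

Treewidth 1.
One such decomposition:
Bags: B1 = {3, 5}  B2 = {3, 6}  B3 = {0, 6}  B4 = {0, 4}  B5 = {2, 4}  B6 = {1, 2}
Tree: B1–B2, B2–B3, B3–B4, B4–B5, B5–B6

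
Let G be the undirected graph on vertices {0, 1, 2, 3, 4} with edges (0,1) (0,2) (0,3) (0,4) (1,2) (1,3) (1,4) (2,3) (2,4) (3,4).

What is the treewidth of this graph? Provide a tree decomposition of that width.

A single bag containing all 5 vertices is trivially a valid decomposition of width 4. For the lower bound, the 5 vertices {0, 1, 2, 3, 4} are pairwise adjacent, and any tree decomposition puts a clique entirely inside one bag — forcing width ≥ 4. Therefore the treewidth is 4.

Treewidth 4.
One such decomposition:
Bags: B1 = {0, 1, 2, 3, 4}
Tree: (single bag)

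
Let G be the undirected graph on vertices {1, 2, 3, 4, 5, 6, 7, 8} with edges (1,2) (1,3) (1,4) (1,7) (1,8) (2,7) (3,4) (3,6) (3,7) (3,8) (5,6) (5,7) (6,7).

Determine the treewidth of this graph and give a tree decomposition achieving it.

Every bag has size at most 3, so the width is 3 − 1 = 2 and tw(G) ≤ 2. For the lower bound, the 3 vertices {1, 2, 7} are pairwise adjacent, and any tree decomposition puts a clique entirely inside one bag — forcing width ≥ 2. Therefore the treewidth is 2.

Treewidth 2.
One such decomposition:
Bags: B1 = {1, 3, 8}  B2 = {1, 3, 4}  B3 = {1, 3, 7}  B4 = {3, 6, 7}  B5 = {1, 2, 7}  B6 = {5, 6, 7}
Tree: B1–B2, B1–B3, B3–B4, B3–B5, B4–B6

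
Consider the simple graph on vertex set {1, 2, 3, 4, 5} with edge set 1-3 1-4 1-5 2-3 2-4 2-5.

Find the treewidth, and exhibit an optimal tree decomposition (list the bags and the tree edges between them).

Treewidth 2.
One such decomposition:
Bags: B1 = {1, 2, 3}  B2 = {1, 2, 4}  B3 = {1, 2, 5}
Tree: B1–B2, B2–B3

Every bag has size at most 3, so the width is 3 − 1 = 2 and tw(G) ≤ 2. The edges 2–3–1–4–2 form a cycle, so G is not a tree and its treewidth is at least 2. Hence tw(G) = 2 exactly.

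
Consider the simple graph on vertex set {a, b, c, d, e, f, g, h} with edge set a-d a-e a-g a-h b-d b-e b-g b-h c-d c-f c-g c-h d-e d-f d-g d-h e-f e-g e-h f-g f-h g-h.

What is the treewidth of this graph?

4

A width-4 tree decomposition is:
Bags: B1 = {d, e, f, g, h}  B2 = {a, d, e, g, h}  B3 = {b, d, e, g, h}  B4 = {c, d, f, g, h}
Tree: B1–B2, B2–B3, B1–B4
Each bag holds 5 vertices, so the decomposition has width 4, which upper-bounds the treewidth. On the other hand G contains the 5-clique {d, e, f, g, h}. A clique must lie in a single bag of any decomposition, so no decomposition can have width below 4. Hence tw(G) = 4 exactly.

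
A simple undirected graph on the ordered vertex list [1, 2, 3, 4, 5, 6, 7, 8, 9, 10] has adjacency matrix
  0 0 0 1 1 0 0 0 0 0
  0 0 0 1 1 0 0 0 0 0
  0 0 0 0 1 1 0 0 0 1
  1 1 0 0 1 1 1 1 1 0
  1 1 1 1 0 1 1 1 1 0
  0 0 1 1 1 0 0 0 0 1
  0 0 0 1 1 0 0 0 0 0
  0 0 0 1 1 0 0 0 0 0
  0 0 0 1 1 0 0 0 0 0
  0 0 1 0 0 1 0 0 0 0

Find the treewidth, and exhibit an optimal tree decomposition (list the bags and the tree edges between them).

Every bag has size at most 3, so the width is 3 − 1 = 2 and tw(G) ≤ 2. Conversely, {3, 6, 10} is a clique of size 3, and the vertices of any clique must share a bag in every tree decomposition; so some bag has ≥ 3 vertices and tw(G) ≥ 2. Hence tw(G) = 2 exactly.

Treewidth 2.
One such decomposition:
Bags: B1 = {4, 5, 9}  B2 = {4, 5, 6}  B3 = {4, 5, 8}  B4 = {1, 4, 5}  B5 = {3, 5, 6}  B6 = {4, 5, 7}  B7 = {3, 6, 10}  B8 = {2, 4, 5}
Tree: B1–B2, B1–B3, B2–B4, B2–B5, B1–B6, B5–B7, B3–B8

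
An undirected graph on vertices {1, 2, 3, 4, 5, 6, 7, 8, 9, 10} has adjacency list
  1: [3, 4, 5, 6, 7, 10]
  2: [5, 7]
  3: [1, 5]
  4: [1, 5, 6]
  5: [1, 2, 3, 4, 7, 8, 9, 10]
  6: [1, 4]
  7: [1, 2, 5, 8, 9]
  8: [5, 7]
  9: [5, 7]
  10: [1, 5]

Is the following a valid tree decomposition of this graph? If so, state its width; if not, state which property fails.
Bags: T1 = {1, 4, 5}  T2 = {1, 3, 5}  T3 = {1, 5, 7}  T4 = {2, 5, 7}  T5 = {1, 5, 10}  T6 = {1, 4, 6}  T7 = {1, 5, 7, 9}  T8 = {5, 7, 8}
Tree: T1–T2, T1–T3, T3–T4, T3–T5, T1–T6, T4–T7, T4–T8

A tree decomposition must satisfy three properties: every vertex lies in some bag; for every edge, both endpoints lie together in some bag; and for every vertex, the bags containing it form a connected subtree. Here bags containing vertex 1 are not connected in the tree, so the decomposition is invalid.

No — bags containing vertex 1 are not connected in the tree.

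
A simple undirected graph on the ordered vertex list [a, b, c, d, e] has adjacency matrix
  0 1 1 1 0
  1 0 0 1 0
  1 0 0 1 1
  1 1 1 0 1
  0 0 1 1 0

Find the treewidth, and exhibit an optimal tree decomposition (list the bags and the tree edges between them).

Each bag holds 3 vertices, so the decomposition has width 2, which upper-bounds the treewidth. Conversely, {c, d, e} is a clique of size 3, and the vertices of any clique must share a bag in every tree decomposition; so some bag has ≥ 3 vertices and tw(G) ≥ 2. Combining the bounds, tw(G) = 2.

Treewidth 2.
Bags: B1 = {a, b, d}  B2 = {a, c, d}  B3 = {c, d, e}
Tree: B1–B2, B2–B3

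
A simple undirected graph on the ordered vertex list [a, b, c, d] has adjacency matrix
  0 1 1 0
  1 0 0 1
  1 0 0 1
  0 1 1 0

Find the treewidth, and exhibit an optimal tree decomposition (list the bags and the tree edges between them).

Treewidth 2.
Bags: B1 = {b, c, d}  B2 = {a, b, c}
Tree: B1–B2

Each bag holds 3 vertices, so the decomposition has width 2, which upper-bounds the treewidth. Since c–d–b–a–c is a cycle in G, G is not acyclic. Forests are exactly the graphs of treewidth ≤ 1, so tw(G) ≥ 2. Combining the bounds, tw(G) = 2.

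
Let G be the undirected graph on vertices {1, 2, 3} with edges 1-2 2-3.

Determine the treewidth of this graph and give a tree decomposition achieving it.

Treewidth 1.
Bags: B1 = {1, 2}  B2 = {2, 3}
Tree: B1–B2

The largest bag has 2 vertices, giving width 1; this decomposition certifies tw(G) ≤ 1. Since G has at least one edge (e.g. 1–2), it is not an edgeless graph, so tw(G) ≥ 1. Combining the bounds, tw(G) = 1.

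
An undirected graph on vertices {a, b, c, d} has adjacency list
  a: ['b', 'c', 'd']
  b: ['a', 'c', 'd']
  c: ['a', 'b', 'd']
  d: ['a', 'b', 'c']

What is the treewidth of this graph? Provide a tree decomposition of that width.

Treewidth 3.
Bags: B1 = {a, b, c, d}
Tree: (single bag)

With just one bag of size 4, the width is 4 − 1 = 3, so tw(G) ≤ 3. On the other hand G contains the 4-clique {a, b, c, d}. A clique must lie in a single bag of any decomposition, so no decomposition can have width below 3. Combining the bounds, tw(G) = 3.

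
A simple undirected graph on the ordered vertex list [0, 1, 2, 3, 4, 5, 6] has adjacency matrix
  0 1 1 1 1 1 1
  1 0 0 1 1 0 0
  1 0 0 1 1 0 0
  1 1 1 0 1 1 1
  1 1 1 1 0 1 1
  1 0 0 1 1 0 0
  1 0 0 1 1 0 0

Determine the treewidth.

3

A width-3 tree decomposition is:
Bags: B1 = {0, 2, 3, 4}  B2 = {0, 1, 3, 4}  B3 = {0, 3, 4, 6}  B4 = {0, 3, 4, 5}
Tree: B1–B2, B1–B3, B1–B4
The largest bag has 4 vertices, giving width 3; this decomposition certifies tw(G) ≤ 3. Conversely, {0, 1, 3, 4} is a clique of size 4, and the vertices of any clique must share a bag in every tree decomposition; so some bag has ≥ 4 vertices and tw(G) ≥ 3. Hence tw(G) = 3 exactly.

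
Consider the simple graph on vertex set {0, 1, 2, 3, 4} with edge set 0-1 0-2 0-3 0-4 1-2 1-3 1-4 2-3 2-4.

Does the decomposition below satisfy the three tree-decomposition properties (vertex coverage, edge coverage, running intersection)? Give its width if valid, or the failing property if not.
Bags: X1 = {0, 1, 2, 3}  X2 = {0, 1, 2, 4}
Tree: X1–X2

Every vertex of G appears in some bag (union = {0, 1, 2, 3, 4}); every edge is covered by a bag; and for each vertex v the set of bags containing v is connected in the bag tree. The decomposition is therefore valid. The largest bag has 4 vertices, so the width is 3.

Yes; width 3.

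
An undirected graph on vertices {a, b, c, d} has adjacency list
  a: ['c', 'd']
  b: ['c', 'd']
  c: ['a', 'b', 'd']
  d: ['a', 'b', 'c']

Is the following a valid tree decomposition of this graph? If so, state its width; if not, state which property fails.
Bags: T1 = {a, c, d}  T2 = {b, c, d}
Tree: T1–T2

Vertex coverage: the bags together contain {a, b, c, d}, the full vertex set. Edge coverage: each edge of G has both endpoints in at least one bag. Running intersection: for every vertex, the bags containing it form a connected subtree. All three properties hold, so this is a valid tree decomposition of width max|bag| − 1 = 2, and hence tw(G) ≤ 2.

Yes; width 2.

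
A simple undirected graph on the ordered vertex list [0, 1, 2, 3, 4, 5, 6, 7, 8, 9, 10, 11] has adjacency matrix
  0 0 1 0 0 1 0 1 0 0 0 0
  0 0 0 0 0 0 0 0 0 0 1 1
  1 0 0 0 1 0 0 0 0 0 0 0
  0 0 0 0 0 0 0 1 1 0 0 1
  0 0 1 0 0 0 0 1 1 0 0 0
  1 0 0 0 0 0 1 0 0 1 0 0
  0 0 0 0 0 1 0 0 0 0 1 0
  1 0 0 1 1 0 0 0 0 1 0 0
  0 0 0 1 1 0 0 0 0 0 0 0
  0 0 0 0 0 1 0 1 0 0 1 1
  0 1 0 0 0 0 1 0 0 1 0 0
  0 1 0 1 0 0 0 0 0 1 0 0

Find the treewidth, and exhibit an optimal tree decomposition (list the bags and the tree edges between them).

Every bag has size at most 4, so the width is 4 − 1 = 3 and tw(G) ≤ 3. For the lower bound: the 4 vertex sets {1,6,10}, {5}, {9}, {0,3,7,11} are disjoint, each induces a connected subgraph, and every pair is joined by at least one edge of G. Contracting each set to a single vertex therefore yields K_{4} as a minor, and since treewidth is minor-monotone, tw(G) ≥ tw(K_{4}) = 3. Hence tw(G) = 3 exactly.

Treewidth 3.
One optimal decomposition is:
Bags: B1 = {1, 5, 6, 10}  B2 = {1, 5, 9, 10}  B3 = {1, 5, 9, 11}  B4 = {0, 5, 9, 11}  B5 = {0, 7, 9, 11}  B6 = {0, 3, 7, 11}  B7 = {0, 2, 3, 7}  B8 = {2, 3, 4, 7}  B9 = {2, 3, 4, 8}
Tree: B1–B2, B2–B3, B3–B4, B4–B5, B5–B6, B6–B7, B7–B8, B8–B9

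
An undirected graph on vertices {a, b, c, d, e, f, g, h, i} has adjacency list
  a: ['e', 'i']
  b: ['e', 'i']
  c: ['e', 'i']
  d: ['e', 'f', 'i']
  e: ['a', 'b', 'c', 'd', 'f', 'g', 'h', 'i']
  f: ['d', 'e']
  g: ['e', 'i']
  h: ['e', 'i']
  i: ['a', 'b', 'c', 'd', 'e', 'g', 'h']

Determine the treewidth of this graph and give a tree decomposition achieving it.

The largest bag has 3 vertices, giving width 2; this decomposition certifies tw(G) ≤ 2. On the other hand G contains the 3-clique {d, e, f}. A clique must lie in a single bag of any decomposition, so no decomposition can have width below 2. Therefore the treewidth is 2.

Treewidth 2.
Bags: B1 = {a, e, i}  B2 = {c, e, i}  B3 = {b, e, i}  B4 = {e, h, i}  B5 = {e, g, i}  B6 = {d, e, i}  B7 = {d, e, f}
Tree: B1–B2, B1–B3, B3–B4, B4–B5, B3–B6, B6–B7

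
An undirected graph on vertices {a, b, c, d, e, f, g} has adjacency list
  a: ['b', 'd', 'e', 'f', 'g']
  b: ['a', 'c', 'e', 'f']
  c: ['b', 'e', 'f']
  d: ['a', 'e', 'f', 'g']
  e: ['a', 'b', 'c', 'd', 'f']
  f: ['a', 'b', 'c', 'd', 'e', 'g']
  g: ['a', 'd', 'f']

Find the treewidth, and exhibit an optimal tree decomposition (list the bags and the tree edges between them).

Treewidth 3.
One such decomposition:
Bags: B1 = {a, b, e, f}  B2 = {a, d, e, f}  B3 = {b, c, e, f}  B4 = {a, d, f, g}
Tree: B1–B2, B1–B3, B2–B4

Every bag has size at most 4, so the width is 4 − 1 = 3 and tw(G) ≤ 3. For the lower bound, the 4 vertices {b, c, e, f} are pairwise adjacent, and any tree decomposition puts a clique entirely inside one bag — forcing width ≥ 3. The upper and lower bounds meet at 3, so that is the treewidth.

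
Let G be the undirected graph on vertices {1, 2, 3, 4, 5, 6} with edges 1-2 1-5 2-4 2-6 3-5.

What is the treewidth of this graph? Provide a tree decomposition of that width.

Treewidth 1.
One optimal decomposition is:
Bags: B1 = {1, 2}  B2 = {2, 6}  B3 = {1, 5}  B4 = {3, 5}  B5 = {2, 4}
Tree: B1–B2, B1–B3, B3–B4, B1–B5

Every bag has size at most 2, so the width is 2 − 1 = 1 and tw(G) ≤ 1. Since G has at least one edge (e.g. 2–1), it is not an edgeless graph, so tw(G) ≥ 1. Therefore the treewidth is 1.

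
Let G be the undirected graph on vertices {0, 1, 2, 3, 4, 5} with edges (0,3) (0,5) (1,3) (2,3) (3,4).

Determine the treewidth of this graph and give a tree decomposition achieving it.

Treewidth 1.
Bags: B1 = {3, 4}  B2 = {1, 3}  B3 = {0, 3}  B4 = {2, 3}  B5 = {0, 5}
Tree: B1–B2, B2–B3, B2–B4, B3–B5

The largest bag has 2 vertices, giving width 1; this decomposition certifies tw(G) ≤ 1. Since G has at least one edge (e.g. 4–3), it is not an edgeless graph, so tw(G) ≥ 1. Hence tw(G) = 1 exactly.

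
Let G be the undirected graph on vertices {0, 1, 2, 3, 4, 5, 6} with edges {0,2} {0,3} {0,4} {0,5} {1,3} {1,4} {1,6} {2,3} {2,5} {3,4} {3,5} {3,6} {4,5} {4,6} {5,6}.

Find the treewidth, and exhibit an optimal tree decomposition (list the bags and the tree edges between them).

Treewidth 3.
One optimal decomposition is:
Bags: B1 = {0, 2, 3, 5}  B2 = {0, 3, 4, 5}  B3 = {3, 4, 5, 6}  B4 = {1, 3, 4, 6}
Tree: B1–B2, B2–B3, B3–B4

Every bag has size at most 4, so the width is 4 − 1 = 3 and tw(G) ≤ 3. Conversely, {0, 2, 3, 5} is a clique of size 4, and the vertices of any clique must share a bag in every tree decomposition; so some bag has ≥ 4 vertices and tw(G) ≥ 3. Hence tw(G) = 3 exactly.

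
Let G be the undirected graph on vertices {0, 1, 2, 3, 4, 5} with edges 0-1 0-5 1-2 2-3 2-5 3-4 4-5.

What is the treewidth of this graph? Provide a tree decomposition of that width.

Treewidth 2.
One optimal decomposition is:
Bags: B1 = {2, 3, 4}  B2 = {2, 4, 5}  B3 = {1, 2, 5}  B4 = {0, 1, 5}
Tree: B1–B2, B2–B3, B3–B4

Every bag has size at most 3, so the width is 3 − 1 = 2 and tw(G) ≤ 2. The edges 3–4–5–2–3 form a cycle, so G is not a tree and its treewidth is at least 2. Hence tw(G) = 2 exactly.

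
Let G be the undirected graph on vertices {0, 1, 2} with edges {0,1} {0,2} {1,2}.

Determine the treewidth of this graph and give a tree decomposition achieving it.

Treewidth 2.
Bags: B1 = {0, 1, 2}
Tree: (single bag)

With just one bag of size 3, the width is 3 − 1 = 2, so tw(G) ≤ 2. On the other hand G contains the 3-clique {0, 1, 2}. A clique must lie in a single bag of any decomposition, so no decomposition can have width below 2. Hence tw(G) = 2 exactly.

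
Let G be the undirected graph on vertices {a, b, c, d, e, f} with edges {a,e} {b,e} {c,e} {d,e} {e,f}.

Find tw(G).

1

A width-1 tree decomposition is:
Bags: B1 = {b, e}  B2 = {d, e}  B3 = {a, e}  B4 = {c, e}  B5 = {e, f}
Tree: B1–B2, B2–B3, B1–B4, B1–B5
The largest bag has 2 vertices, giving width 1; this decomposition certifies tw(G) ≤ 1. Since G has at least one edge (e.g. e–b), it is not an edgeless graph, so tw(G) ≥ 1. The upper and lower bounds meet at 1, so that is the treewidth.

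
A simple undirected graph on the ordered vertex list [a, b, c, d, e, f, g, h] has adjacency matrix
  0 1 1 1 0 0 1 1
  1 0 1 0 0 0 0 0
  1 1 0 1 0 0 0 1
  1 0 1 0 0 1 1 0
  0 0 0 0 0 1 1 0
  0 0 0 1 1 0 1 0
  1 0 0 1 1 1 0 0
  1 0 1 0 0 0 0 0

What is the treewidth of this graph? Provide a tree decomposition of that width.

Treewidth 2.
One optimal decomposition is:
Bags: B1 = {a, d, g}  B2 = {d, f, g}  B3 = {e, f, g}  B4 = {a, c, d}  B5 = {a, b, c}  B6 = {a, c, h}
Tree: B1–B2, B2–B3, B1–B4, B4–B5, B4–B6

Every bag has size at most 3, so the width is 3 − 1 = 2 and tw(G) ≤ 2. On the other hand G contains the 3-clique {a, d, g}. A clique must lie in a single bag of any decomposition, so no decomposition can have width below 2. The upper and lower bounds meet at 2, so that is the treewidth.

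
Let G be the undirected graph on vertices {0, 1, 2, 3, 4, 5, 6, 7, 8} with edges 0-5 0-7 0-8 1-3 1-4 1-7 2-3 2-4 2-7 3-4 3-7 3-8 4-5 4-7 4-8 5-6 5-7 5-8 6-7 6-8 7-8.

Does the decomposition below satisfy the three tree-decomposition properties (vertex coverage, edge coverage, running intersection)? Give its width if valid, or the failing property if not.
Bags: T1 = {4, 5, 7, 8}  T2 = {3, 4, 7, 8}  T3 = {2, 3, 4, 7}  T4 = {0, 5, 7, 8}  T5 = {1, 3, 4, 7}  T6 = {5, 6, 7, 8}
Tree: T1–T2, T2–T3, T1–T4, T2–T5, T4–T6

Vertex coverage: the bags together contain {0, 1, 2, 3, 4, 5, 6, 7, 8}, the full vertex set. Edge coverage: each edge of G has both endpoints in at least one bag. Running intersection: for every vertex, the bags containing it form a connected subtree. All three properties hold, so this is a valid tree decomposition of width max|bag| − 1 = 3, and hence tw(G) ≤ 3.

Yes; width 3.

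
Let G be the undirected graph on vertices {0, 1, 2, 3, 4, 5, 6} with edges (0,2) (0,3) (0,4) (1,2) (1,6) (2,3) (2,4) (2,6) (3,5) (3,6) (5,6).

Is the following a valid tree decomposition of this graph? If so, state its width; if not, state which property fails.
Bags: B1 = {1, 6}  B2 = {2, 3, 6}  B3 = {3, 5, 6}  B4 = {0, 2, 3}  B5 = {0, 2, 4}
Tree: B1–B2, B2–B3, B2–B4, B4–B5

No — edge (2,1) lies in no bag.

A tree decomposition must satisfy three properties: every vertex lies in some bag; for every edge, both endpoints lie together in some bag; and for every vertex, the bags containing it form a connected subtree. Here edge (2,1) lies in no bag, so the decomposition is invalid.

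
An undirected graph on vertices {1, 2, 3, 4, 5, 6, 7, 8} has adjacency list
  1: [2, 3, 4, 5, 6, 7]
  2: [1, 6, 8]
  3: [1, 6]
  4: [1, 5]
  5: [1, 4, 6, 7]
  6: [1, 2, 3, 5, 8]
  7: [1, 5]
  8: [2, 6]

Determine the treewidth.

A width-2 tree decomposition is:
Bags: B1 = {1, 3, 6}  B2 = {1, 5, 6}  B3 = {1, 2, 6}  B4 = {2, 6, 8}  B5 = {1, 4, 5}  B6 = {1, 5, 7}
Tree: B1–B2, B1–B3, B3–B4, B2–B5, B5–B6
Each bag holds 3 vertices, so the decomposition has width 2, which upper-bounds the treewidth. Conversely, {2, 6, 8} is a clique of size 3, and the vertices of any clique must share a bag in every tree decomposition; so some bag has ≥ 3 vertices and tw(G) ≥ 2. Hence tw(G) = 2 exactly.

2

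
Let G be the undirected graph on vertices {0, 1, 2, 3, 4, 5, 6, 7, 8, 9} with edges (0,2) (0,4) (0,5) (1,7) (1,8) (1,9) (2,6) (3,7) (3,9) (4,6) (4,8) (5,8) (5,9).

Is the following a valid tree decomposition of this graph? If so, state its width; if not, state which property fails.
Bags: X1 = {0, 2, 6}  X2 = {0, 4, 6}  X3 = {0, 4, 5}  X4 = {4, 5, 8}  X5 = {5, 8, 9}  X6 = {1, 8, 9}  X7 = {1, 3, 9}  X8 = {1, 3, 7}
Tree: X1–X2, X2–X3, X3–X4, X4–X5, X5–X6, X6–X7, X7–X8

Yes; width 2.

Every vertex of G appears in some bag (union = {0, 1, 2, 3, 4, 5, 6, 7, 8, 9}); every edge is covered by a bag; and for each vertex v the set of bags containing v is connected in the bag tree. The decomposition is therefore valid. The largest bag has 3 vertices, so the width is 2.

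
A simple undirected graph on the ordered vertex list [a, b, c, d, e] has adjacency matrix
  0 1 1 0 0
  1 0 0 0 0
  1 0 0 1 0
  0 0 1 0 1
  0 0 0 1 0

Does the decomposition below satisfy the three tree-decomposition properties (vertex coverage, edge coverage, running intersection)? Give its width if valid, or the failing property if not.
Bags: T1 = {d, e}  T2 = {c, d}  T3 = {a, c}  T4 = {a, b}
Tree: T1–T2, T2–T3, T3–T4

Yes; width 1.

Vertex coverage: the bags together contain {a, b, c, d, e}, the full vertex set. Edge coverage: each edge of G has both endpoints in at least one bag. Running intersection: for every vertex, the bags containing it form a connected subtree. All three properties hold, so this is a valid tree decomposition of width max|bag| − 1 = 1, and hence tw(G) ≤ 1.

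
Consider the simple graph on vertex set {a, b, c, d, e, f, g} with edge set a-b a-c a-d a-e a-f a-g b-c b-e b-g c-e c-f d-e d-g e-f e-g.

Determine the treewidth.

A width-3 tree decomposition is:
Bags: B1 = {a, b, e, g}  B2 = {a, b, c, e}  B3 = {a, c, e, f}  B4 = {a, d, e, g}
Tree: B1–B2, B2–B3, B1–B4
Every bag has size at most 4, so the width is 4 − 1 = 3 and tw(G) ≤ 3. Conversely, {a, d, e, g} is a clique of size 4, and the vertices of any clique must share a bag in every tree decomposition; so some bag has ≥ 4 vertices and tw(G) ≥ 3. The upper and lower bounds meet at 3, so that is the treewidth.

3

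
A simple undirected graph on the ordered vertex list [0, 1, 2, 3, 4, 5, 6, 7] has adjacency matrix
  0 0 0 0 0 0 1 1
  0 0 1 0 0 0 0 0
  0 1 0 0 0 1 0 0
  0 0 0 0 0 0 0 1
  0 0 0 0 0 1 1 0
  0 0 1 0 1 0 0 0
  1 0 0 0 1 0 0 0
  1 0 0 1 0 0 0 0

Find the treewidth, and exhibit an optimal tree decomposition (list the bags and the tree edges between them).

Treewidth 1.
One optimal decomposition is:
Bags: B1 = {3, 7}  B2 = {0, 7}  B3 = {0, 6}  B4 = {4, 6}  B5 = {4, 5}  B6 = {2, 5}  B7 = {1, 2}
Tree: B1–B2, B2–B3, B3–B4, B4–B5, B5–B6, B6–B7

The largest bag has 2 vertices, giving width 1; this decomposition certifies tw(G) ≤ 1. Since G has at least one edge (e.g. 3–7), it is not an edgeless graph, so tw(G) ≥ 1. Therefore the treewidth is 1.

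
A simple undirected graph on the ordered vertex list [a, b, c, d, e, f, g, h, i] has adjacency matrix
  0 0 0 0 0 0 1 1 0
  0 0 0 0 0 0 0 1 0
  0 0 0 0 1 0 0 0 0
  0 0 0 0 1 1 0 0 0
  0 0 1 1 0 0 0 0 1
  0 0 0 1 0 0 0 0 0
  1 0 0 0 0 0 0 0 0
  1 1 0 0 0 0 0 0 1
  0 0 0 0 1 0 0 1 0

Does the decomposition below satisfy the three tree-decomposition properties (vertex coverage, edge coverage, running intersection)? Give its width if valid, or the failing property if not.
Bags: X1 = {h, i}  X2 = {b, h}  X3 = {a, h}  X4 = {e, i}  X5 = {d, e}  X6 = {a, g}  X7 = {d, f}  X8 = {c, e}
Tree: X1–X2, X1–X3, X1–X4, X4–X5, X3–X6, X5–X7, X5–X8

Checking the three conditions: (i) the bags cover all of {a, b, c, d, e, f, g, h, i}; (ii) for each edge, some bag contains both endpoints; (iii) the bags containing any fixed vertex form a subtree. All hold, so the decomposition is valid with width 2 − 1 = 1.

Yes; width 1.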